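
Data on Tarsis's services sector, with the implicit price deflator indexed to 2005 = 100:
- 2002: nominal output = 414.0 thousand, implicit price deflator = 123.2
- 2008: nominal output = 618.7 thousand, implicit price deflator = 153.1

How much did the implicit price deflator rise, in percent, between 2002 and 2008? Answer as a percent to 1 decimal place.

Price-level change = 153.1 / 123.2 − 1 = 0.2427.

24.3%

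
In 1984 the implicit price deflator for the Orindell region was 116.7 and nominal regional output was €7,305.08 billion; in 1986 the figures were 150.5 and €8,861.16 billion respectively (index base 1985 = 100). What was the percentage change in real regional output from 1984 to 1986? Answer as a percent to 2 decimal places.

-5.94%

Real regional output 1984 = 7305.08 / 1.167 = 6259.71.
Real regional output 1986 = 8861.16 / 1.505 = 5887.81.
Real growth = 5887.81 / 6259.71 − 1 = -0.0594.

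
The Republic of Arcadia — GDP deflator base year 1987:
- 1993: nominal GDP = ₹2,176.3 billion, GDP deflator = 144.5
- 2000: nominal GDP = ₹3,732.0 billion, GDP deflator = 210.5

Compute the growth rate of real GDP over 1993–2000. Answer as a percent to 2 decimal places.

Deflate each year: 1993 → 2176.3/1.445 = 1506.09; 2000 → 3732.0/2.105 = 1772.92.
So real GDP changed by 1772.92/1506.09 − 1 = 0.1772, i.e. 17.72%.

17.72%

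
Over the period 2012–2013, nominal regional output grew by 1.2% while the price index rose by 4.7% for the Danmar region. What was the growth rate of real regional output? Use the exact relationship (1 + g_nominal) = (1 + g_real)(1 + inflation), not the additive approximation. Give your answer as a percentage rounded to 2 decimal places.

(1 + g_nom) = (1 + g_real)(1 + π), so g_real = 1.0120 / 1.0470 − 1 = -0.03343.

-3.34%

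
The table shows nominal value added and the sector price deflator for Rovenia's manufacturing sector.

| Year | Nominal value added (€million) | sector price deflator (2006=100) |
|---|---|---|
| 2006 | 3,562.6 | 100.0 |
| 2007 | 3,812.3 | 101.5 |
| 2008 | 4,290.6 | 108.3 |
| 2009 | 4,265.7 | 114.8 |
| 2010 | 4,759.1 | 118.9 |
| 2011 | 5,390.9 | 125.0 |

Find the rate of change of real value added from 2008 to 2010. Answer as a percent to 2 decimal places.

Real value added 2008 = 4290.6/1.083 = 3961.77.
Real value added 2010 = 4759.1/1.189 = 4002.61.
Change = 4002.61/3961.77 − 1 = 0.0103.

1.03%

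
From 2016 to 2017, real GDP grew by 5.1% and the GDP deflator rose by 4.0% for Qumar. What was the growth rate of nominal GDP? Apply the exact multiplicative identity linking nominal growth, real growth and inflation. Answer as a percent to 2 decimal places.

9.30%

(1 + g_nom) = (1 + g_real)(1 + π) = 1.0510 × 1.0400 = 1.09304.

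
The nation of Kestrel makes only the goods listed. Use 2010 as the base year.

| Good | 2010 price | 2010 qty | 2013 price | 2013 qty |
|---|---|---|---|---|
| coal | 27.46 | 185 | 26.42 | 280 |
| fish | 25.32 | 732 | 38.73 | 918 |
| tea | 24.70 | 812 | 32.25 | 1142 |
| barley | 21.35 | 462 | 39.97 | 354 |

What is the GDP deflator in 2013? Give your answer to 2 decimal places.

140.83

Nominal GDP 2013 = 26.42·280 + 38.73·918 + 32.25·1142 + 39.97·354 = 93930.62.
Real GDP 2013 (at 2010 prices) = 27.46·280 + 25.32·918 + 24.70·1142 + 21.35·354 = 66697.86.
Deflator = Nominal/Real × 100 = 93930.62/66697.86 × 100 = 140.830.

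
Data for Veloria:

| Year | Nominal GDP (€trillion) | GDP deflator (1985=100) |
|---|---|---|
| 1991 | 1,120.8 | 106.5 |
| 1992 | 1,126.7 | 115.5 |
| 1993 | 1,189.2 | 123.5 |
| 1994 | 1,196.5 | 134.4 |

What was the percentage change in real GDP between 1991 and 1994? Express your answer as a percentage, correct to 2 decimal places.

Real GDP 1991 = 1120.8/1.065 = 1052.39.
Real GDP 1994 = 1196.5/1.344 = 890.25.
Change = 890.25/1052.39 − 1 = -0.1541.

-15.41%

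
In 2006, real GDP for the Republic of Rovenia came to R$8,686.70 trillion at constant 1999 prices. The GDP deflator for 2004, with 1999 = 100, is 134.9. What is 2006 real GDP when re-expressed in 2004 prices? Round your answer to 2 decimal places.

Real GDP in 2004 prices = Real GDP in 1999 prices × (P_2004/P_1999) = 8686.70 × 1.349 = 11718.36.

R$11,718.36 trillion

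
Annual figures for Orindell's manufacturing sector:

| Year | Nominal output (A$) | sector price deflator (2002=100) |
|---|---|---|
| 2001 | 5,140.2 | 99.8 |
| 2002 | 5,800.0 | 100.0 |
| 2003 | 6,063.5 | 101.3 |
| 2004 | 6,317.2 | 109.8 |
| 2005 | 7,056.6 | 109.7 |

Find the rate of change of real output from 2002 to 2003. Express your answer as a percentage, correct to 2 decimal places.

3.20%

Real output 2002 = 5800.0/1.000 = 5800.00.
Real output 2003 = 6063.5/1.013 = 5985.69.
Change = 5985.69/5800.00 − 1 = 0.0320.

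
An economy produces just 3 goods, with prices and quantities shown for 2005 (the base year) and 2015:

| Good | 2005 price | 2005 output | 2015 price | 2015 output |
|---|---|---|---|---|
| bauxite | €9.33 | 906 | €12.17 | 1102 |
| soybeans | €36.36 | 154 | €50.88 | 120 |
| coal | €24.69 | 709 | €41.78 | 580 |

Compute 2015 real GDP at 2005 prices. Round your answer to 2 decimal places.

€28965.06

Real GDP 2015 = Σ (p_2005 × q_2015) = 9.33·1102 + 36.36·120 + 24.69·580 = 28965.06.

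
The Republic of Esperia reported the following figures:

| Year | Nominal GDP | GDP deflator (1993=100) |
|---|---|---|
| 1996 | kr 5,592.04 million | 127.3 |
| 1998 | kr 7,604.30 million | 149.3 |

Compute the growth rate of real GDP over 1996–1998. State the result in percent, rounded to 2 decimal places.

Deflate each year: 1996 → 5592.04/1.273 = 4392.80; 1998 → 7604.30/1.493 = 5093.30.
So real GDP changed by 5093.30/4392.80 − 1 = 0.1595, i.e. 15.95%.

15.95%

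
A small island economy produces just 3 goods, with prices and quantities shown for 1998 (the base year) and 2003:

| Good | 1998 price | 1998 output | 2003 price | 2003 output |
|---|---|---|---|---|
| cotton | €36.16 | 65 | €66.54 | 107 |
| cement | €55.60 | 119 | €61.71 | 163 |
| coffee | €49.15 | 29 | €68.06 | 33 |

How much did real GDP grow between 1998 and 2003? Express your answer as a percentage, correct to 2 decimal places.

40.05%

Real GDP 1998 = Nominal GDP 1998 = 36.16·65 + 55.60·119 + 49.15·29 = 10392.15.
Real GDP 2003 (at 1998 prices) = 36.16·107 + 55.60·163 + 49.15·33 = 14553.87.
Real growth = 14553.87/10392.15 − 1 = 0.4005.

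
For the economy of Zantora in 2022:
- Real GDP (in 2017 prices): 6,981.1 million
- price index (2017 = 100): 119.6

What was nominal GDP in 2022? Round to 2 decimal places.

Nominal GDP = Real × (price index/100) = 6981.1 × 1.196 = 8349.40.

8,349.40 million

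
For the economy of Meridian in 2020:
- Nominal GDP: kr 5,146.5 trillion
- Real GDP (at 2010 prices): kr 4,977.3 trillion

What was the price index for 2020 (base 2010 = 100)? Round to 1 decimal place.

103.4

price index = (Nominal / Real) × 100 = 5146.5 / 4977.3 × 100 = 103.40.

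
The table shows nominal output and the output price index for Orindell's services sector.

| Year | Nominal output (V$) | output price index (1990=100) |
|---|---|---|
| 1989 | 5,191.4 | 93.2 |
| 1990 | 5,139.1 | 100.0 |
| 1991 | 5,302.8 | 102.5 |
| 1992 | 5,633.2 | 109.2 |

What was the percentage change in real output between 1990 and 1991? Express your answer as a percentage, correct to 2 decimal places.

Real output 1990 = 5139.1/1.000 = 5139.10.
Real output 1991 = 5302.8/1.025 = 5173.46.
Change = 5173.46/5139.10 − 1 = 0.0067.

0.67%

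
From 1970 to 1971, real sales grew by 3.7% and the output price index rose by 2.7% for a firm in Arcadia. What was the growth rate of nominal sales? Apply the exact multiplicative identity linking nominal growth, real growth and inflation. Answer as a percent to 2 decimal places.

(1 + g_nom) = (1 + g_real)(1 + π) = 1.0370 × 1.0270 = 1.06500.

6.50%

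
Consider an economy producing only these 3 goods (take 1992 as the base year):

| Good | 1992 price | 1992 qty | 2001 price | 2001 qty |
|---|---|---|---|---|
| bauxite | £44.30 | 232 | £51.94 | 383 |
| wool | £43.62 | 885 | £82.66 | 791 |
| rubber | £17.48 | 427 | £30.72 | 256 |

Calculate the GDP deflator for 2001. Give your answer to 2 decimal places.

166.49

Nominal GDP 2001 = 51.94·383 + 82.66·791 + 30.72·256 = 93141.40.
Real GDP 2001 (at 1992 prices) = 44.30·383 + 43.62·791 + 17.48·256 = 55945.20.
Deflator = Nominal/Real × 100 = 93141.40/55945.20 × 100 = 166.487.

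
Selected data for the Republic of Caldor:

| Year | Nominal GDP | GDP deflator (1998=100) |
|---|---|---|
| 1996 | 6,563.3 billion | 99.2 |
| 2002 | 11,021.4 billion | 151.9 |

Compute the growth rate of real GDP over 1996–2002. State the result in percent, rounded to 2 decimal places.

9.67%

Deflate each year: 1996 → 6563.3/0.992 = 6616.23; 2002 → 11021.4/1.519 = 7255.69.
So real GDP changed by 7255.69/6616.23 − 1 = 0.0967, i.e. 9.67%.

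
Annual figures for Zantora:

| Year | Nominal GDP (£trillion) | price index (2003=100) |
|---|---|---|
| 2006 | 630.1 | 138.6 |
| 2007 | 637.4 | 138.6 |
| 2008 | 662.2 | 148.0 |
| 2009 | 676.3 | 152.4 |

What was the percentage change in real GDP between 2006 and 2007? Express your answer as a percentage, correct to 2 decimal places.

Real GDP 2006 = 630.1/1.386 = 454.62.
Real GDP 2007 = 637.4/1.386 = 459.88.
Change = 459.88/454.62 − 1 = 0.0116.

1.16%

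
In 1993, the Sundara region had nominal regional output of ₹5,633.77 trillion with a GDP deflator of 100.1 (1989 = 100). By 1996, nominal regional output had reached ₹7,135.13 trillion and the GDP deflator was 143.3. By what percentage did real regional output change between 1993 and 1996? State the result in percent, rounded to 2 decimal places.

-11.53%

Deflate each year: 1993 → 5633.77/1.001 = 5628.14; 1996 → 7135.13/1.433 = 4979.16.
So real regional output changed by 4979.16/5628.14 − 1 = -0.1153, i.e. -11.53%.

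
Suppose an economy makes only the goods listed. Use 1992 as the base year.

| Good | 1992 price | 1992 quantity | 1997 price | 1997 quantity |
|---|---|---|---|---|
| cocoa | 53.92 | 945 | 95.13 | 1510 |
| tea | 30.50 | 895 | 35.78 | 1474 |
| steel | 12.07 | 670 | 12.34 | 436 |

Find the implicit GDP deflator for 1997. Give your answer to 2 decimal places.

Nominal GDP 1997 = 95.13·1510 + 35.78·1474 + 12.34·436 = 201766.26.
Real GDP 1997 (at 1992 prices) = 53.92·1510 + 30.50·1474 + 12.07·436 = 131638.72.
Deflator = Nominal/Real × 100 = 201766.26/131638.72 × 100 = 153.273.

153.27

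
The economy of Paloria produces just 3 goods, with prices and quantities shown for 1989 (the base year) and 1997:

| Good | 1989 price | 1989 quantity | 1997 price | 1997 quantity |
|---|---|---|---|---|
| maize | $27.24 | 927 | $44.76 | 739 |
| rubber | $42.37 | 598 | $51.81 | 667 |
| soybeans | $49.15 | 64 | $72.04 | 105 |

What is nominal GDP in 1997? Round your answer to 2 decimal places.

$75199.11

Nominal GDP 1997 = Σ (p_1997 × q_1997) = 44.76·739 + 51.81·667 + 72.04·105 = 75199.11.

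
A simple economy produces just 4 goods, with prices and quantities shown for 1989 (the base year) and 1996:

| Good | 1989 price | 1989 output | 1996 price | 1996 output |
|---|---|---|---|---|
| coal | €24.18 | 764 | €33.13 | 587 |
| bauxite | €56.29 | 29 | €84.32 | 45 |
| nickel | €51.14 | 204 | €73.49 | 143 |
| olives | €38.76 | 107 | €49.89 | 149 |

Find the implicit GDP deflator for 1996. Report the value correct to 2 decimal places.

138.13

Nominal GDP 1996 = 33.13·587 + 84.32·45 + 73.49·143 + 49.89·149 = 41184.39.
Real GDP 1996 (at 1989 prices) = 24.18·587 + 56.29·45 + 51.14·143 + 38.76·149 = 29814.97.
Deflator = Nominal/Real × 100 = 41184.39/29814.97 × 100 = 138.133.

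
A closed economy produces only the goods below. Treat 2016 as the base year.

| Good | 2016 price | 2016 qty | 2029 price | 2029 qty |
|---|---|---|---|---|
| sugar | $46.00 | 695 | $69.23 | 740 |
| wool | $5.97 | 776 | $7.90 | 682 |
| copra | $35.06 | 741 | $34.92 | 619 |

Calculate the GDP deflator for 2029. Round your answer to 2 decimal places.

Nominal GDP 2029 = 69.23·740 + 7.90·682 + 34.92·619 = 78233.48.
Real GDP 2029 (at 2016 prices) = 46.00·740 + 5.97·682 + 35.06·619 = 59813.68.
Deflator = Nominal/Real × 100 = 78233.48/59813.68 × 100 = 130.795.

130.80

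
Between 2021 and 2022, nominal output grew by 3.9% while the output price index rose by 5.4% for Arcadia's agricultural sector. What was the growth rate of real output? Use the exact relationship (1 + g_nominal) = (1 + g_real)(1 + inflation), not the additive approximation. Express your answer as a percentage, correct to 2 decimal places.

(1 + g_nom) = (1 + g_real)(1 + π), so g_real = 1.0390 / 1.0540 − 1 = -0.01423.

-1.42%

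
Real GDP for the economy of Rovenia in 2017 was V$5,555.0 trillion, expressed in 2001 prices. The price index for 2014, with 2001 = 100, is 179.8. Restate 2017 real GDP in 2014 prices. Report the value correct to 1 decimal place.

Real GDP in 2014 prices = Real GDP in 2001 prices × (P_2014/P_2001) = 5555.0 × 1.798 = 9987.89.

V$9,987.9 trillion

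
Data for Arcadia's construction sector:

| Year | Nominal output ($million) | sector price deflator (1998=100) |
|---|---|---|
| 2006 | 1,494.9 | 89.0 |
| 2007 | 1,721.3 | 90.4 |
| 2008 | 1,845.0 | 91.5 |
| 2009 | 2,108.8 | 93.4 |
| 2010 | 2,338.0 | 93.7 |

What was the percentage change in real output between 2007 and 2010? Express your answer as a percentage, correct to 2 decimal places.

Real output 2007 = 1721.3/0.904 = 1904.09.
Real output 2010 = 2338.0/0.937 = 2495.20.
Change = 2495.20/1904.09 − 1 = 0.3104.

31.04%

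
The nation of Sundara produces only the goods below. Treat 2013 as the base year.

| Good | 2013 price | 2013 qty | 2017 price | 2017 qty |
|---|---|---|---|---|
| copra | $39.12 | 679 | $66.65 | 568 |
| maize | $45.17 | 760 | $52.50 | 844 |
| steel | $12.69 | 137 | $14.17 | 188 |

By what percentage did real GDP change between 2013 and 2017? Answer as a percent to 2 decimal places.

0.16%

Real GDP 2013 = Nominal GDP 2013 = 39.12·679 + 45.17·760 + 12.69·137 = 62630.21.
Real GDP 2017 (at 2013 prices) = 39.12·568 + 45.17·844 + 12.69·188 = 62729.36.
Real growth = 62729.36/62630.21 − 1 = 0.0016.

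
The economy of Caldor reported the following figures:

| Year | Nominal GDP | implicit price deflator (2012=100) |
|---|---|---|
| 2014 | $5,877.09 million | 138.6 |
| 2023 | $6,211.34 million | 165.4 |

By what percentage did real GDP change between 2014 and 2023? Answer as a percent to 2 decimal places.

-11.44%

Deflate each year: 2014 → 5877.09/1.386 = 4240.32; 2023 → 6211.34/1.654 = 3755.34.
So real GDP changed by 3755.34/4240.32 − 1 = -0.1144, i.e. -11.44%.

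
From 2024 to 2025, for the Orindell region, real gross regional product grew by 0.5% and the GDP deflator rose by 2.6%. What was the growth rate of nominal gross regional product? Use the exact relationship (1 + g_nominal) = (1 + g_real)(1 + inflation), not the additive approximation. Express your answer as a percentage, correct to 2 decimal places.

3.11%

(1 + g_nom) = (1 + g_real)(1 + π) = 1.0050 × 1.0260 = 1.03113.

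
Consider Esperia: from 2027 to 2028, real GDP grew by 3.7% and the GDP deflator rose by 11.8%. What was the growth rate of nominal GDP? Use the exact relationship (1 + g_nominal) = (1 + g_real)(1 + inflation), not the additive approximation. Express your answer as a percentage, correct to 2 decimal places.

15.94%

(1 + g_nom) = (1 + g_real)(1 + π) = 1.0370 × 1.1180 = 1.15937.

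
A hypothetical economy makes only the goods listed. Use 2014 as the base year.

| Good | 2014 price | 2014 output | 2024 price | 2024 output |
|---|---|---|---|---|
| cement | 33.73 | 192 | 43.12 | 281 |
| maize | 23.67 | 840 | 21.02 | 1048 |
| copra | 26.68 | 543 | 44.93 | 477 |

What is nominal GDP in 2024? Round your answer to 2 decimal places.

Nominal GDP 2024 = Σ (p_2024 × q_2024) = 43.12·281 + 21.02·1048 + 44.93·477 = 55577.29.

55577.29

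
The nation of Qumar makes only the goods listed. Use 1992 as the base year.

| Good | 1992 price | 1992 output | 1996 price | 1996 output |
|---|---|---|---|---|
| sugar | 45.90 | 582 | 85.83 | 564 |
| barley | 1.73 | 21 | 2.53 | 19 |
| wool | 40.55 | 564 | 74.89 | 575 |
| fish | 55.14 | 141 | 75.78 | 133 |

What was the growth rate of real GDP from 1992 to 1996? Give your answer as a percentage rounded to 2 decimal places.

Real GDP 1992 = Nominal GDP 1992 = 45.90·582 + 1.73·21 + 40.55·564 + 55.14·141 = 57395.07.
Real GDP 1996 (at 1992 prices) = 45.90·564 + 1.73·19 + 40.55·575 + 55.14·133 = 56570.34.
Real growth = 56570.34/57395.07 − 1 = -0.0144.

-1.44%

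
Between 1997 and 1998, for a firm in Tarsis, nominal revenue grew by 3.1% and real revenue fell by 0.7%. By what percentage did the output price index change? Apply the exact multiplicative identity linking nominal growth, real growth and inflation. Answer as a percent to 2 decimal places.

3.83%

(1 + g_nom) = (1 + g_real)(1 + π), so π = 1.0310 / 0.9930 − 1 = 0.03827.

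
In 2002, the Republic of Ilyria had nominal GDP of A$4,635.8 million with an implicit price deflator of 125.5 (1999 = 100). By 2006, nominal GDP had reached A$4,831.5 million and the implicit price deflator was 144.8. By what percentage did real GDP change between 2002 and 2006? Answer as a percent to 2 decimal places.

-9.67%

Deflate each year: 2002 → 4635.8/1.255 = 3693.86; 2006 → 4831.5/1.448 = 3336.67.
So real GDP changed by 3336.67/3693.86 − 1 = -0.0967, i.e. -9.67%.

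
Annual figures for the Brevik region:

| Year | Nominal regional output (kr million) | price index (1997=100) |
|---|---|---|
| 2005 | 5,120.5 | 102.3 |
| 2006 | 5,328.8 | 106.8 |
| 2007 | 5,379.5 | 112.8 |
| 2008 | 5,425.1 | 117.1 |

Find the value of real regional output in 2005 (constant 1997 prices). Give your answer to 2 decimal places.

Real regional output 2005 = 5120.5 / 1.023 = 5005.38.

kr 5,005.38 million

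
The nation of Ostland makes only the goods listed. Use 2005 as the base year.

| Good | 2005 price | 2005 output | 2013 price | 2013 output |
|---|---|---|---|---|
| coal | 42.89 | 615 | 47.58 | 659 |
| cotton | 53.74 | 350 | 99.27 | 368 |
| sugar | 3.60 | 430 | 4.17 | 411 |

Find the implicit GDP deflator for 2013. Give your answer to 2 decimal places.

140.55

Nominal GDP 2013 = 47.58·659 + 99.27·368 + 4.17·411 = 69600.45.
Real GDP 2013 (at 2005 prices) = 42.89·659 + 53.74·368 + 3.60·411 = 49520.43.
Deflator = Nominal/Real × 100 = 69600.45/49520.43 × 100 = 140.549.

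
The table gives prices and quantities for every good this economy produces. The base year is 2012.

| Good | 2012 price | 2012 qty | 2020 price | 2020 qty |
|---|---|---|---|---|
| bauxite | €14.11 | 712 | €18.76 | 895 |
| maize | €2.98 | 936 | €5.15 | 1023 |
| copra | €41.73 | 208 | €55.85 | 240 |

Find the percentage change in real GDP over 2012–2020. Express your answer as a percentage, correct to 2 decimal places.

Real GDP 2012 = Nominal GDP 2012 = 14.11·712 + 2.98·936 + 41.73·208 = 21515.44.
Real GDP 2020 (at 2012 prices) = 14.11·895 + 2.98·1023 + 41.73·240 = 25692.19.
Real growth = 25692.19/21515.44 − 1 = 0.1941.

19.41%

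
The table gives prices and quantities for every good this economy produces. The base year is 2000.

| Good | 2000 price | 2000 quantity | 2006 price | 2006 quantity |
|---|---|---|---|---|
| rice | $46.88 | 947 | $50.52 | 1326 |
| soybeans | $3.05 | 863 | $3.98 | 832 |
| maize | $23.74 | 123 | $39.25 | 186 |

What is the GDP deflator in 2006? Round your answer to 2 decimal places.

112.28

Nominal GDP 2006 = 50.52·1326 + 3.98·832 + 39.25·186 = 77601.38.
Real GDP 2006 (at 2000 prices) = 46.88·1326 + 3.05·832 + 23.74·186 = 69116.12.
Deflator = Nominal/Real × 100 = 77601.38/69116.12 × 100 = 112.277.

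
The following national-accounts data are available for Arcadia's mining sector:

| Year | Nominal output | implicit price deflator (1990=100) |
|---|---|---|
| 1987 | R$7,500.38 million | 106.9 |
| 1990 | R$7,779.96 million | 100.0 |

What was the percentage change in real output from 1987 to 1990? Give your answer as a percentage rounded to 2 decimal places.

10.88%

Deflate each year: 1987 → 7500.38/1.069 = 7016.26; 1990 → 7779.96/1.000 = 7779.96.
So real output changed by 7779.96/7016.26 − 1 = 0.1088, i.e. 10.88%.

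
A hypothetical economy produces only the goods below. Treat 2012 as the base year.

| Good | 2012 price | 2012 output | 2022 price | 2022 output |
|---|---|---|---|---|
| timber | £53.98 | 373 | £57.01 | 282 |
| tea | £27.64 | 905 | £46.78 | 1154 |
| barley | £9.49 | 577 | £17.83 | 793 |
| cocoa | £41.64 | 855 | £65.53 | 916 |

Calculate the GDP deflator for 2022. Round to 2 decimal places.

155.44

Nominal GDP 2022 = 57.01·282 + 46.78·1154 + 17.83·793 + 65.53·916 = 144225.61.
Real GDP 2022 (at 2012 prices) = 53.98·282 + 27.64·1154 + 9.49·793 + 41.64·916 = 92786.73.
Deflator = Nominal/Real × 100 = 144225.61/92786.73 × 100 = 155.438.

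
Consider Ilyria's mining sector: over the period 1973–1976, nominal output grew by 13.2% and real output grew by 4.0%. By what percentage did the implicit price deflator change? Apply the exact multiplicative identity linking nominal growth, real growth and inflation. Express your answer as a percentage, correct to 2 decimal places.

8.85%

(1 + g_nom) = (1 + g_real)(1 + π), so π = 1.1320 / 1.0400 − 1 = 0.08846.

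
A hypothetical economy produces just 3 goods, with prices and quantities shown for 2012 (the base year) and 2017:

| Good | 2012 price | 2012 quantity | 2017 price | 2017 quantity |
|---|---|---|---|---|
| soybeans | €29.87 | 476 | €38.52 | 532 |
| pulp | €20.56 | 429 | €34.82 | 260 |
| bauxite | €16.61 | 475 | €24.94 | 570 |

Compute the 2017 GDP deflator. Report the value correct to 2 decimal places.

142.53

Nominal GDP 2017 = 38.52·532 + 34.82·260 + 24.94·570 = 43761.64.
Real GDP 2017 (at 2012 prices) = 29.87·532 + 20.56·260 + 16.61·570 = 30704.14.
Deflator = Nominal/Real × 100 = 43761.64/30704.14 × 100 = 142.527.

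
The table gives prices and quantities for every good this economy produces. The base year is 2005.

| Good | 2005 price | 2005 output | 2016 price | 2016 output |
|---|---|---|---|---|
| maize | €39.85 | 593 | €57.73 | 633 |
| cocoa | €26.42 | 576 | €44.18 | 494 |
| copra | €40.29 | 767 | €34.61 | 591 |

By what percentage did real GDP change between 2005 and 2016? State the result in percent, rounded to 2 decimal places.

Real GDP 2005 = Nominal GDP 2005 = 39.85·593 + 26.42·576 + 40.29·767 = 69751.40.
Real GDP 2016 (at 2005 prices) = 39.85·633 + 26.42·494 + 40.29·591 = 62087.92.
Real growth = 62087.92/69751.40 − 1 = -0.1099.

-10.99%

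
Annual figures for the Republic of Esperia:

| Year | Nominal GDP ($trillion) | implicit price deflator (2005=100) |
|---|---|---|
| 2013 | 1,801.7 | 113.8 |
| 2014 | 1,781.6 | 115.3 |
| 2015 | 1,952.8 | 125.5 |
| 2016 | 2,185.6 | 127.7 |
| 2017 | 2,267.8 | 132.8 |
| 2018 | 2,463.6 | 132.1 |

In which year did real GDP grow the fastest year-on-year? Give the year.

2014: real = 1781.6/1.153 = 1545.19; growth vs 2013 (1583.22) = -2.40%.
2015: real = 1952.8/1.255 = 1556.02; growth vs 2014 (1545.19) = 0.70%.
2016: real = 2185.6/1.277 = 1711.51; growth vs 2015 (1556.02) = 9.99%.
2017: real = 2267.8/1.328 = 1707.68; growth vs 2016 (1711.51) = -0.22%.
2018: real = 2463.6/1.321 = 1864.95; growth vs 2017 (1707.68) = 9.21%.

2016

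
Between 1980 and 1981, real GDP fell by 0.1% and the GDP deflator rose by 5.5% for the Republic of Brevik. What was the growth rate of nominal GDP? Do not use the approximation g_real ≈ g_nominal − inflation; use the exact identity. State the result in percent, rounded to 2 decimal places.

(1 + g_nom) = (1 + g_real)(1 + π) = 0.9990 × 1.0550 = 1.05395.

5.39%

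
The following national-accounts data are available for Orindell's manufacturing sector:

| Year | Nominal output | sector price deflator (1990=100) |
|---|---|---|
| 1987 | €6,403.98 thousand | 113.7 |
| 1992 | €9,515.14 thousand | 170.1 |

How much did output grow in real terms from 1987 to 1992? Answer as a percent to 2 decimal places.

Real output 1987 = 6403.98 / 1.137 = 5632.35.
Real output 1992 = 9515.14 / 1.701 = 5593.85.
Real growth = 5593.85 / 5632.35 − 1 = -0.0068.

-0.68%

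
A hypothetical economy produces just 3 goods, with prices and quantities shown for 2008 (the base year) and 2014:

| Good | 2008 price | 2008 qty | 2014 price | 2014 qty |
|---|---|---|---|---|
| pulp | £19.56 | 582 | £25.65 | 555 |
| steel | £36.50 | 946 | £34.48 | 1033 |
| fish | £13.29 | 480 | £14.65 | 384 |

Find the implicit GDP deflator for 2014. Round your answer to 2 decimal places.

Nominal GDP 2014 = 25.65·555 + 34.48·1033 + 14.65·384 = 55479.19.
Real GDP 2014 (at 2008 prices) = 19.56·555 + 36.50·1033 + 13.29·384 = 53663.66.
Deflator = Nominal/Real × 100 = 55479.19/53663.66 × 100 = 103.383.

103.38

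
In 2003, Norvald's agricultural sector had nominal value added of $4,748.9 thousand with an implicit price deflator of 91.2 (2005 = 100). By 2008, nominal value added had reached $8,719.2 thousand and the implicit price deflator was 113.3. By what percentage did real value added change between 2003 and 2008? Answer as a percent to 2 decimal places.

Deflate each year: 2003 → 4748.9/0.912 = 5207.13; 2008 → 8719.2/1.133 = 7695.68.
So real value added changed by 7695.68/5207.13 − 1 = 0.4779, i.e. 47.79%.

47.79%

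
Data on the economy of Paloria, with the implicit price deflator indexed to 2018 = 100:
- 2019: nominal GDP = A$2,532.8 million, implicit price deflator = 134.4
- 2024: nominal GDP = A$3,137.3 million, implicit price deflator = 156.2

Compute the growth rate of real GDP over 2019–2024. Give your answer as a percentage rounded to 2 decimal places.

Deflate each year: 2019 → 2532.8/1.344 = 1884.52; 2024 → 3137.3/1.562 = 2008.51.
So real GDP changed by 2008.51/1884.52 − 1 = 0.0658, i.e. 6.58%.

6.58%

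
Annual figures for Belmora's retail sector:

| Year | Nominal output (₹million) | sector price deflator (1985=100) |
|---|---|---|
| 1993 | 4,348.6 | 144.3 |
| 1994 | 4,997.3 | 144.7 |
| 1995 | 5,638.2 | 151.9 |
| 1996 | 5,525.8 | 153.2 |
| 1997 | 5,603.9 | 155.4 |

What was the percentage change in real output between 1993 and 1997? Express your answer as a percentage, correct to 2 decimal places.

19.66%

Real output 1993 = 4348.6/1.443 = 3013.58.
Real output 1997 = 5603.9/1.554 = 3606.11.
Change = 3606.11/3013.58 − 1 = 0.1966.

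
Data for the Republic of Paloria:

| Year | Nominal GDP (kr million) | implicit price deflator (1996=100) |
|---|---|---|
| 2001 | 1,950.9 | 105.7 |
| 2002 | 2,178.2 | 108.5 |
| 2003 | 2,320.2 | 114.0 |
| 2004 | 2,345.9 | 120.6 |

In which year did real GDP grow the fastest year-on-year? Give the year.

2002: real = 2178.2/1.085 = 2007.56; growth vs 2001 (1845.70) = 8.77%.
2003: real = 2320.2/1.140 = 2035.26; growth vs 2002 (2007.56) = 1.38%.
2004: real = 2345.9/1.206 = 1945.19; growth vs 2003 (2035.26) = -4.43%.

2002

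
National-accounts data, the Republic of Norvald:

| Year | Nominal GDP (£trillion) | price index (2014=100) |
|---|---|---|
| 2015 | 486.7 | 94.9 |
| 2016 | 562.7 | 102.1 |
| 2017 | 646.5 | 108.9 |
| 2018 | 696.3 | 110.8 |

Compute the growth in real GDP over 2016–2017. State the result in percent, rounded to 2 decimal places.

7.72%

Real GDP 2016 = 562.7/1.021 = 551.13.
Real GDP 2017 = 646.5/1.089 = 593.66.
Change = 593.66/551.13 − 1 = 0.0772.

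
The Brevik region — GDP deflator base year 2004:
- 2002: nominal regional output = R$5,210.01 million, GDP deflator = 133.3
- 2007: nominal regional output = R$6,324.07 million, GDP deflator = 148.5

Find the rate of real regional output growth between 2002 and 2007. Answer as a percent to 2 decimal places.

Real regional output 2002 = 5210.01 / 1.333 = 3908.48.
Real regional output 2007 = 6324.07 / 1.485 = 4258.63.
Real growth = 4258.63 / 3908.48 − 1 = 0.0896.

8.96%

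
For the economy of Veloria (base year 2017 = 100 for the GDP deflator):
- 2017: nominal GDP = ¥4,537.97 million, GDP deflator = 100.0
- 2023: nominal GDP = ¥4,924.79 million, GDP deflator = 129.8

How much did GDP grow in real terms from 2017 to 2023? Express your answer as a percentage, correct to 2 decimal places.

Real GDP 2017 = 4537.97 / 1.000 = 4537.97.
Real GDP 2023 = 4924.79 / 1.298 = 3794.14.
Real growth = 3794.14 / 4537.97 − 1 = -0.1639.

-16.39%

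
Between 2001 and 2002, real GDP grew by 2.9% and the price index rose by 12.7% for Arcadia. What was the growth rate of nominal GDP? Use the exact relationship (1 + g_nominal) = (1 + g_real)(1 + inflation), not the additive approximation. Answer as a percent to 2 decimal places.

(1 + g_nom) = (1 + g_real)(1 + π) = 1.0290 × 1.1270 = 1.15968.

15.97%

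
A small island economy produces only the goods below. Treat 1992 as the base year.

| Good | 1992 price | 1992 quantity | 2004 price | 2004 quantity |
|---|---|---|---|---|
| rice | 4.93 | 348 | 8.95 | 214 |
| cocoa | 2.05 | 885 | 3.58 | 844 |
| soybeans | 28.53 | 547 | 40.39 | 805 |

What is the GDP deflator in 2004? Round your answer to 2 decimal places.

145.43

Nominal GDP 2004 = 8.95·214 + 3.58·844 + 40.39·805 = 37450.77.
Real GDP 2004 (at 1992 prices) = 4.93·214 + 2.05·844 + 28.53·805 = 25751.87.
Deflator = Nominal/Real × 100 = 37450.77/25751.87 × 100 = 145.429.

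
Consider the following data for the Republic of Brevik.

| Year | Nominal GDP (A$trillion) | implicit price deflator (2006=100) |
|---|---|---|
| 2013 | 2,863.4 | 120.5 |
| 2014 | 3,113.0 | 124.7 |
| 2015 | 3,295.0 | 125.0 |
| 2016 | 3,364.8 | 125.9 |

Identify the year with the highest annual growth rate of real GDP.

2014: real = 3113.0/1.247 = 2496.39; growth vs 2013 (2376.27) = 5.05%.
2015: real = 3295.0/1.250 = 2636.00; growth vs 2014 (2496.39) = 5.59%.
2016: real = 3364.8/1.259 = 2672.60; growth vs 2015 (2636.00) = 1.39%.

2015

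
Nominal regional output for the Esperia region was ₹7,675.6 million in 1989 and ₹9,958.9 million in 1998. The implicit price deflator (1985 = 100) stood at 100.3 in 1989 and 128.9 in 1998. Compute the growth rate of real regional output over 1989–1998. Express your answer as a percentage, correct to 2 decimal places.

Deflate each year: 1989 → 7675.6/1.003 = 7652.64; 1998 → 9958.9/1.289 = 7726.07.
So real regional output changed by 7726.07/7652.64 − 1 = 0.0096, i.e. 0.96%.

0.96%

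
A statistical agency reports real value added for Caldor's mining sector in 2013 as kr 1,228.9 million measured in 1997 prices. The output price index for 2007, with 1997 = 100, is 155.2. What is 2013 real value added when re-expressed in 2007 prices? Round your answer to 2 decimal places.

kr 1,907.25 million

Real value added in 2007 prices = Real value added in 1997 prices × (P_2007/P_1997) = 1228.9 × 1.552 = 1907.25.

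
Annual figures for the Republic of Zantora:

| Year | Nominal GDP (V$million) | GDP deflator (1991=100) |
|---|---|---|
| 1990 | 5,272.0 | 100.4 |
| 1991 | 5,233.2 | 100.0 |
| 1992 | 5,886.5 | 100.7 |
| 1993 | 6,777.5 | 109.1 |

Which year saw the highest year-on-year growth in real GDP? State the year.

1991: real = 5233.2/1.000 = 5233.20; growth vs 1990 (5251.00) = -0.34%.
1992: real = 5886.5/1.007 = 5845.58; growth vs 1991 (5233.20) = 11.70%.
1993: real = 6777.5/1.091 = 6212.19; growth vs 1992 (5845.58) = 6.27%.

1992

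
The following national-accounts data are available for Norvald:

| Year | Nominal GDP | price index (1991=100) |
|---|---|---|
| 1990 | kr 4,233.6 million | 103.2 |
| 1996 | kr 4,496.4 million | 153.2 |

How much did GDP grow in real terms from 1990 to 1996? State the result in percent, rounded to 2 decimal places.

-28.46%

Real GDP 1990 = 4233.6 / 1.032 = 4102.33.
Real GDP 1996 = 4496.4 / 1.532 = 2934.99.
Real growth = 2934.99 / 4102.33 − 1 = -0.2846.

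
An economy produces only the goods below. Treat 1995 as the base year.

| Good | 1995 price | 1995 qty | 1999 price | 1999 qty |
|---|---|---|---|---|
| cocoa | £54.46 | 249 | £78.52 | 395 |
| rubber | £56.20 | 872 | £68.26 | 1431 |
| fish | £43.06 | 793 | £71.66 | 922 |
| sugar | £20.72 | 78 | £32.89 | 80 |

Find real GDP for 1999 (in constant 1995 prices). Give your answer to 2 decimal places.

£143292.82

Real GDP 1999 = Σ (p_1995 × q_1999) = 54.46·395 + 56.20·1431 + 43.06·922 + 20.72·80 = 143292.82.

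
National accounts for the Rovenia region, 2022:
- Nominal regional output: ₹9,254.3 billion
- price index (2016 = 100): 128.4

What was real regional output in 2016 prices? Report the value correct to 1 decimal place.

₹7,207.4 billion

Real regional output = Nominal / (price index/100) = 9254.3 / 1.284 = 7207.40.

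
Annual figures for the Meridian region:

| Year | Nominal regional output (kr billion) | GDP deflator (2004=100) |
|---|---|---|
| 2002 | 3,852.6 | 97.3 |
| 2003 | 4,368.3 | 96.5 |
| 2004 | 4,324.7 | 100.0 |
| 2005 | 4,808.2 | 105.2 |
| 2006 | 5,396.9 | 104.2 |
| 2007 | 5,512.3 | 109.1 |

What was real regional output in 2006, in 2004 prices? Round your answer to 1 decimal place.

kr 5,179.4 billion

Real regional output 2006 = 5396.9 / 1.042 = 5179.37.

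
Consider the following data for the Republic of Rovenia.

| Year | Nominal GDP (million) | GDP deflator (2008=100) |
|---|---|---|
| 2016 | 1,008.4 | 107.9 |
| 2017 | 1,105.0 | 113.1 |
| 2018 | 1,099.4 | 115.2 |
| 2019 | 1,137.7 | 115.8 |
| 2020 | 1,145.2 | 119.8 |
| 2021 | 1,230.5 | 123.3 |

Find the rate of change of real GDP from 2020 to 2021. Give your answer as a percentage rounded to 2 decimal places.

Real GDP 2020 = 1145.2/1.198 = 955.93.
Real GDP 2021 = 1230.5/1.233 = 997.97.
Change = 997.97/955.93 − 1 = 0.0440.

4.40%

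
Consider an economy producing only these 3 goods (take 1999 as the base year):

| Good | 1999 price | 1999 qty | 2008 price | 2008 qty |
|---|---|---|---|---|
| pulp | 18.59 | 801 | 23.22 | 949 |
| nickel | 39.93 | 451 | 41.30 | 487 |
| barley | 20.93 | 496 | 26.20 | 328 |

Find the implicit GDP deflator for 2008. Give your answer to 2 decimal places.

Nominal GDP 2008 = 23.22·949 + 41.30·487 + 26.20·328 = 50742.48.
Real GDP 2008 (at 1999 prices) = 18.59·949 + 39.93·487 + 20.93·328 = 43952.86.
Deflator = Nominal/Real × 100 = 50742.48/43952.86 × 100 = 115.448.

115.45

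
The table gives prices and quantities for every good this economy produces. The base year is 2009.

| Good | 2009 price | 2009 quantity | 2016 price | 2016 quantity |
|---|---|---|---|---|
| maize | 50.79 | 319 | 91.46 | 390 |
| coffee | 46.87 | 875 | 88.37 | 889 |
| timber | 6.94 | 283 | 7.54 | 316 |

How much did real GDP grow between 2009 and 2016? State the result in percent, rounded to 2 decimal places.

7.59%

Real GDP 2009 = Nominal GDP 2009 = 50.79·319 + 46.87·875 + 6.94·283 = 59177.28.
Real GDP 2016 (at 2009 prices) = 50.79·390 + 46.87·889 + 6.94·316 = 63668.57.
Real growth = 63668.57/59177.28 − 1 = 0.0759.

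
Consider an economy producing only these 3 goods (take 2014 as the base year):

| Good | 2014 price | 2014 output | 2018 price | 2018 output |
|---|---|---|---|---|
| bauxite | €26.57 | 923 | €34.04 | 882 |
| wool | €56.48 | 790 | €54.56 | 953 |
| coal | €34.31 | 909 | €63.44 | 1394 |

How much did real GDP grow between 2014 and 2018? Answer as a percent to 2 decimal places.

24.68%

Real GDP 2014 = Nominal GDP 2014 = 26.57·923 + 56.48·790 + 34.31·909 = 100331.10.
Real GDP 2018 (at 2014 prices) = 26.57·882 + 56.48·953 + 34.31·1394 = 125088.32.
Real growth = 125088.32/100331.10 − 1 = 0.2468.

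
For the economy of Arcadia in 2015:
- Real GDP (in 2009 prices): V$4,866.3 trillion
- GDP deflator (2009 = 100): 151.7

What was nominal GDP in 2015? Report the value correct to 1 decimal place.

V$7,382.2 trillion

Nominal GDP = Real × (GDP deflator/100) = 4866.3 × 1.517 = 7382.18.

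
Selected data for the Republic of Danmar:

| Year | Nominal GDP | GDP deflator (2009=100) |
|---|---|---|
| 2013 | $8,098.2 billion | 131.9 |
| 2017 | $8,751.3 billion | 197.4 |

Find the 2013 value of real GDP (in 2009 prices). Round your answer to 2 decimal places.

$6,139.65 billion

Real GDP = Nominal / (GDP deflator/100) = 8098.2 / 1.319 = 6139.65.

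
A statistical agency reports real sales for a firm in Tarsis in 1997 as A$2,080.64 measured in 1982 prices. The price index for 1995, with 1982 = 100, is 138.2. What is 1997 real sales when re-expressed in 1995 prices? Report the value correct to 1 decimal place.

Real sales in 1995 prices = Real sales in 1982 prices × (P_1995/P_1982) = 2080.64 × 1.382 = 2875.44.

A$2,875.4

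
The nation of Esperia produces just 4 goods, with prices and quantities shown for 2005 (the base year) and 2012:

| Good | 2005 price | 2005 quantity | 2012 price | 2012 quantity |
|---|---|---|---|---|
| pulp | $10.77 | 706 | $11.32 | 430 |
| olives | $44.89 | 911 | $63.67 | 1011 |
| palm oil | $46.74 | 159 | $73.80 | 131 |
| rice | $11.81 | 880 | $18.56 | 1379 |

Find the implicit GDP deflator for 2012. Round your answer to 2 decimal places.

Nominal GDP 2012 = 11.32·430 + 63.67·1011 + 73.80·131 + 18.56·1379 = 104500.01.
Real GDP 2012 (at 2005 prices) = 10.77·430 + 44.89·1011 + 46.74·131 + 11.81·1379 = 72423.82.
Deflator = Nominal/Real × 100 = 104500.01/72423.82 × 100 = 144.290.

144.29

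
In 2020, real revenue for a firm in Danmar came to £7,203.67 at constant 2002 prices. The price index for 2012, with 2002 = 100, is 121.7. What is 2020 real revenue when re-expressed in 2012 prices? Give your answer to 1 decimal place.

£8,766.9

Real revenue in 2012 prices = Real revenue in 2002 prices × (P_2012/P_2002) = 7203.67 × 1.217 = 8766.87.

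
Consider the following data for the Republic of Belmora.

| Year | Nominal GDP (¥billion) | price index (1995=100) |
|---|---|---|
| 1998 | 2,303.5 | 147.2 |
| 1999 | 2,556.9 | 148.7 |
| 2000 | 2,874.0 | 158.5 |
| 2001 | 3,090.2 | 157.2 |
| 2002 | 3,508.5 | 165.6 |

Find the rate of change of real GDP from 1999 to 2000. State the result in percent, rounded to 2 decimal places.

5.45%

Real GDP 1999 = 2556.9/1.487 = 1719.50.
Real GDP 2000 = 2874.0/1.585 = 1813.25.
Change = 1813.25/1719.50 − 1 = 0.0545.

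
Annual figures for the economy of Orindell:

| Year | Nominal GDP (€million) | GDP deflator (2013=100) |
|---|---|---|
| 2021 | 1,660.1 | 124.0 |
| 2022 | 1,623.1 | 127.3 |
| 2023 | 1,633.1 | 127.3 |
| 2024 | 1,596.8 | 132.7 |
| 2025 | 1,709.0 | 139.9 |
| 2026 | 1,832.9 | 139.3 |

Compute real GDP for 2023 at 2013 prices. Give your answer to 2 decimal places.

Real GDP 2023 = 1633.1 / 1.273 = 1282.88.

€1,282.88 million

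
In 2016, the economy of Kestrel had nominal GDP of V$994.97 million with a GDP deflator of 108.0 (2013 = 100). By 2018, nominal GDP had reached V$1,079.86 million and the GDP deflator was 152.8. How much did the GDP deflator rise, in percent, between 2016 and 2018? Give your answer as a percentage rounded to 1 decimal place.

Price-level change = 152.8 / 108.0 − 1 = 0.4148.

41.5%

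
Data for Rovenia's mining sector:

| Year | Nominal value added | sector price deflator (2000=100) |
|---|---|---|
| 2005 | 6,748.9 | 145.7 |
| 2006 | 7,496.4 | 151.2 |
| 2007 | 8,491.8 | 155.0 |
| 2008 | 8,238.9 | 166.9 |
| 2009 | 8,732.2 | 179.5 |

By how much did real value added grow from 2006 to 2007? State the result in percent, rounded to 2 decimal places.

Real value added 2006 = 7496.4/1.512 = 4957.94.
Real value added 2007 = 8491.8/1.550 = 5478.58.
Change = 5478.58/4957.94 − 1 = 0.1050.

10.50%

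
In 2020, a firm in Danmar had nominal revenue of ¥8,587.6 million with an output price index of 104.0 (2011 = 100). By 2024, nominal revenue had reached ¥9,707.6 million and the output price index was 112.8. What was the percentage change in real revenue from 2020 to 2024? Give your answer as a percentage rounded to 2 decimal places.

Deflate each year: 2020 → 8587.6/1.040 = 8257.31; 2024 → 9707.6/1.128 = 8606.03.
So real revenue changed by 8606.03/8257.31 − 1 = 0.0422, i.e. 4.22%.

4.22%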